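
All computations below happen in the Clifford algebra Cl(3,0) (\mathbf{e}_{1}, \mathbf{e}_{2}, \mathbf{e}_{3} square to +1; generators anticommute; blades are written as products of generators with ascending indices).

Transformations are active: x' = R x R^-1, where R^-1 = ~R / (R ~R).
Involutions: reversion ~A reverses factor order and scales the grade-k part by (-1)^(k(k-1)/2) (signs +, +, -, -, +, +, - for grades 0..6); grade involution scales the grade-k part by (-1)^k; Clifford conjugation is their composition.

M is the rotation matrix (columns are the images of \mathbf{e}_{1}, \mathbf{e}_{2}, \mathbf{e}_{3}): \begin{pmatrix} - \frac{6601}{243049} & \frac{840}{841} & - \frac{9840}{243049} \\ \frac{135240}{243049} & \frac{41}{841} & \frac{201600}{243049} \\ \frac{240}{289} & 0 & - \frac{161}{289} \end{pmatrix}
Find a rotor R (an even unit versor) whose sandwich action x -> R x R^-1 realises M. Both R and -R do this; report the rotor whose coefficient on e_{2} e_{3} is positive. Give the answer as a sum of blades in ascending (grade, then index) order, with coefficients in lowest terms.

Method: write R = a + b12*e_{1} e_{2} + b13*e_{1} e_{3} + b23*e_{2} e_{3} with a^2 + b12^2 + b13^2 + b23^2 = 1 (so R^-1 = ~R). Expanding the columns R e_j ~R gives tr M = 4a^2 - 1 and, from the antisymmetric part, M21 - M12 = -4a*b12, M13 - M31 = 4a*b13, M32 - M23 = -4a*b23.
Here tr M = -\frac{130153}{243049}, so a^2 = (1 + tr M)/4 = \frac{28224}{243049} and a = ±\frac{168}{493}. Taking a = \frac{168}{493}: M21 - M12 = -\frac{107520}{243049}, M13 - M31 = -\frac{211680}{243049}, M32 - M23 = -\frac{201600}{243049}, giving b12 = \frac{160}{493}, b13 = -\frac{315}{493}, b23 = \frac{300}{493}, i.e. R = \frac{168}{493} + \frac{160}{493} e_{1} e_{2} - \frac{315}{493} e_{1} e_{3} + \frac{300}{493} e_{2} e_{3}.
Its e_{2} e_{3} coefficient is already positive.
Answer: \frac{168}{493} + \frac{160}{493} e_{1} e_{2} - \frac{315}{493} e_{1} e_{3} + \frac{300}{493} e_{2} e_{3}. Uniqueness: Spin(3) -> SO(3) maps R and -R to the same rotation of trace -\frac{130153}{243049}; fixing the sign of the e_{2} e_{3} coefficient removes the ambiguity.


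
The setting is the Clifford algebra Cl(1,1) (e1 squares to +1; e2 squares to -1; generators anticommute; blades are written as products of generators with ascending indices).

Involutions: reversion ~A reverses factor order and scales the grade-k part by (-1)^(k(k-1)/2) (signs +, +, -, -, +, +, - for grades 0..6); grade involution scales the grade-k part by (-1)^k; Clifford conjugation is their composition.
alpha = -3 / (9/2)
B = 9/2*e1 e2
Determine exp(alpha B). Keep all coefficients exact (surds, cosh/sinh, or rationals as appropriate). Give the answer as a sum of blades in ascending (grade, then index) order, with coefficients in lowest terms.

B^2 = (9/2)^2*(e1 e2)^2 = 81/4*(+1) = 81/4 (a basis 2-blade squares to minus the product of its generators' squares).
B^2 = 81/4 — the positive square puts this in the hyperbolic regime; l = 9/2, alpha*l = -3, so exp(alpha B) = cosh(-3) + (sinh(-3)/(9/2))*B = cosh(3) + (-2*sinh(3)/9)*B.
Answer: cosh(3) - sinh(3)*e1 e2


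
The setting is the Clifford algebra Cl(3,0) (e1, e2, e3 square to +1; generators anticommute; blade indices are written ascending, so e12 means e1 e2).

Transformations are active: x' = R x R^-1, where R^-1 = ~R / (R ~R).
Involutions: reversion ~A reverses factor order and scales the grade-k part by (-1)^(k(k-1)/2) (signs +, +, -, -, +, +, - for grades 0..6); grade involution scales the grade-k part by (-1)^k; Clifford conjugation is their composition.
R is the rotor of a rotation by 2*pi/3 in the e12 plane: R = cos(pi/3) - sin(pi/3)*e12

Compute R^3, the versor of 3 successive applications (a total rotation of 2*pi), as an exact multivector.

Rotor phase runs at HALF the rotation angle; powers of one rotor simply add phase, so after 3 steps in e12 the phase is 3*pi/3 = pi and R^3 = cos(pi) - sin(pi)*e12.
cos(pi) = -1 and sin(pi) = 0, so R^3 = -1. The total rotation 2*pi is 1 full turn, so every vector returns to itself, yet the rotor is -1, on the OTHER sheet of the double cover (an odd number of 2*pi turns).
Answer: -1


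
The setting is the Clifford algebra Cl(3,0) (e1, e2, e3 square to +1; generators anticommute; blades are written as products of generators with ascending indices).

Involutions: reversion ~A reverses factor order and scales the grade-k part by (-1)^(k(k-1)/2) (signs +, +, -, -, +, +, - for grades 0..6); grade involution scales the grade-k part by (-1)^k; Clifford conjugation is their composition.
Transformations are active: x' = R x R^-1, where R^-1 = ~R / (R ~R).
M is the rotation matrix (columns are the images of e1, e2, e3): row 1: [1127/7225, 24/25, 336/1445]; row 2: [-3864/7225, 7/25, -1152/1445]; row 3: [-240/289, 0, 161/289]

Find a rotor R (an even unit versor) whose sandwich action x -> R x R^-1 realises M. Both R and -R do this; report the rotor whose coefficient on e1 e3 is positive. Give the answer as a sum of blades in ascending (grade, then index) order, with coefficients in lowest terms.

Method: write R = a + b12*e1 e2 + b13*e1 e3 + b23*e2 e3 with a^2 + b12^2 + b13^2 + b23^2 = 1 (so R^-1 = ~R). Expanding the columns R e_j ~R gives tr M = 4a^2 - 1 and, from the antisymmetric part, M21 - M12 = -4a*b12, M13 - M31 = 4a*b13, M32 - M23 = -4a*b23.
Here tr M = 287/289, so a^2 = (1 + tr M)/4 = 144/289 and a = ±12/17. Taking a = 12/17: M21 - M12 = -432/289, M13 - M31 = 1536/1445, M32 - M23 = 1152/1445, giving b12 = 9/17, b13 = 32/85, b23 = -24/85, i.e. R = 12/17 + 9/17*e1 e2 + 32/85*e1 e3 - 24/85*e2 e3.
Its e1 e3 coefficient is already positive.
Answer: 12/17 + 9/17*e1 e2 + 32/85*e1 e3 - 24/85*e2 e3. Sheet selection: the two-to-one cover makes ±R indistinguishable at the matrix level (trace 287/289), so uniqueness comes from the required sign on e1 e3.


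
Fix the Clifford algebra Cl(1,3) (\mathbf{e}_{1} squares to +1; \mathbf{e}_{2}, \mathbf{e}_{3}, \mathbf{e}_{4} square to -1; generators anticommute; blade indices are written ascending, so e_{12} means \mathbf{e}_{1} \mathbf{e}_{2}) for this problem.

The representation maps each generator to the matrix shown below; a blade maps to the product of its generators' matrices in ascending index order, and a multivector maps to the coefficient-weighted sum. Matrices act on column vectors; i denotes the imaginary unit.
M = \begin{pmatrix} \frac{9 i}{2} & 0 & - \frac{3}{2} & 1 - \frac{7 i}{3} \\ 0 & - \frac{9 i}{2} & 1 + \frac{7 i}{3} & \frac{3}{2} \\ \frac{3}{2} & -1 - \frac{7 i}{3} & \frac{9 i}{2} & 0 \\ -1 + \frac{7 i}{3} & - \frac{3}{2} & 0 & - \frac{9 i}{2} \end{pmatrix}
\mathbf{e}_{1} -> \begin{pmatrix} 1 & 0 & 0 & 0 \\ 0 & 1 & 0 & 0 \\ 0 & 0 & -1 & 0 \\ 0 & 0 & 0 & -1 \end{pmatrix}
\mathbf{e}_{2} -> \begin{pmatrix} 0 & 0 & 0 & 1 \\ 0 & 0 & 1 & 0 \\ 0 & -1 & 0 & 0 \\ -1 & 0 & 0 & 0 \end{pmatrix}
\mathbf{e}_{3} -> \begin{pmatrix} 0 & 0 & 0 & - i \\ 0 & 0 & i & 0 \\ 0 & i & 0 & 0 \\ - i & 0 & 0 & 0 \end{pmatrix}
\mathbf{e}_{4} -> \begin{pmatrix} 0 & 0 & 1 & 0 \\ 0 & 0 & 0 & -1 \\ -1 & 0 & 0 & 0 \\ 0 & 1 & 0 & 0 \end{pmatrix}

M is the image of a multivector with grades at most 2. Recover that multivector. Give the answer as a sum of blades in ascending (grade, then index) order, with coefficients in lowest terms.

Method: the blade images are trace-orthogonal — tr(rho(e_A) rho(e_B)^-1) = 4 if A = B and 0 otherwise — and rho(e_A)^-1 = (e_A)^2 * rho(e_A) with (e_A)^2 = +1 or -1, so the coefficient of e_A in the preimage is (e_A)^2 * tr(M rho(e_A))/4.
Nonzero projections over blades of grade <= 2: e_{2}: (e_{2})^2 = -1, tr(M rho(e_{2})) = -4, coefficient 1; e_{4}: (e_{4})^2 = -1, tr(M rho(e_{4})) = 6, coefficient -\frac{3}{2}; e_{13}: (e_{13})^2 = +1, tr(M rho(e_{13})) = \frac{28}{3}, coefficient \frac{7}{3}; e_{23}: (e_{23})^2 = -1, tr(M rho(e_{23})) = 18, coefficient -\frac{9}{2}. Every other blade of grade <= 2 projects to 0.
Answer: e_{2} - \frac{3}{2} e_{4} + \frac{7}{3} e_{13} - \frac{9}{2} e_{23}


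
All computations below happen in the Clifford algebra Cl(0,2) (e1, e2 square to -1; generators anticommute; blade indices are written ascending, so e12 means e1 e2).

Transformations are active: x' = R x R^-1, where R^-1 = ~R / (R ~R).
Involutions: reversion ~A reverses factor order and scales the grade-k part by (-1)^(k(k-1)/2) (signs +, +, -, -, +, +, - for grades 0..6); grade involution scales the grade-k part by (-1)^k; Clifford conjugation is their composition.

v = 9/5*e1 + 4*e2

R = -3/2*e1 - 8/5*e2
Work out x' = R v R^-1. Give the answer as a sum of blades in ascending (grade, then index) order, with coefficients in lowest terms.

~R = -3/2*e1 - 8/5*e2, and R ~R = -481/100, so R^-1 = ~R / (-481/100).
R v = 91/10 - 78/25*e12
Answer: 717/185*e1 + 76/37*e2


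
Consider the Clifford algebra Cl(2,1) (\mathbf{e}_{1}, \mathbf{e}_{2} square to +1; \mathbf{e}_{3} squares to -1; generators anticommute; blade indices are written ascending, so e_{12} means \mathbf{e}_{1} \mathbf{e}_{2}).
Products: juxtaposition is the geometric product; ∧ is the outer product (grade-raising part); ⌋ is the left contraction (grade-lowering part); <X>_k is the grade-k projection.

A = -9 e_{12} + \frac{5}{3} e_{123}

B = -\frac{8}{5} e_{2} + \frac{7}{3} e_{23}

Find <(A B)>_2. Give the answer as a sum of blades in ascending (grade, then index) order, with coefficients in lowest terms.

step 1: \frac{823}{45} e_{1} - \frac{55}{3} e_{13}
step 2: -\frac{55}{3} e_{13}
Answer: -\frac{55}{3} e_{13}


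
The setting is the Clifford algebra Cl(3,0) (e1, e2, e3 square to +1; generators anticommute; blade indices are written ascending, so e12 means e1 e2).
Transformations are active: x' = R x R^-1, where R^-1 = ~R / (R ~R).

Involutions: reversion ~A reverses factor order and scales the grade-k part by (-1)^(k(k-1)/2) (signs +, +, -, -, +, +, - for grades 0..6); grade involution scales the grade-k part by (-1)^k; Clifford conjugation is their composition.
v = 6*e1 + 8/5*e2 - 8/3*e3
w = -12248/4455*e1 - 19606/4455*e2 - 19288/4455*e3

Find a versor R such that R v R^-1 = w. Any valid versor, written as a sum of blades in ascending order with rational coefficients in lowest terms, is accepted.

Take R = v + w = 14482/4455*e1 - 12478/4455*e2 - 31168/4455*e3. Because q(v) = q(w) = 10276/225, conjugation by R sends v exactly to w.
Answer: 14482/4455*e1 - 12478/4455*e2 - 31168/4455*e3


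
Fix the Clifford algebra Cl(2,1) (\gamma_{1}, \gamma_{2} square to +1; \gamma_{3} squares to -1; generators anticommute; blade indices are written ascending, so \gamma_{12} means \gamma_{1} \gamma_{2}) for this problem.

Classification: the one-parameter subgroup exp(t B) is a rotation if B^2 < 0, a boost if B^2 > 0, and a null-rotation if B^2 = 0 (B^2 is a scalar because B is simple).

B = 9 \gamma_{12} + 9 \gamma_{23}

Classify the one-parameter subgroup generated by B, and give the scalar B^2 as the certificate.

B^2 term by term: the squares give (9)^2*(\gamma_{12})^2 + (9)^2*(\gamma_{23})^2 = 81*(-1) + 81*(+1) = 0 (each basis 2-blade squares to minus the product of its generators' squares); cross terms between blades sharing an index anticommute and cancel. So B^2 = 0.
Answer: null-rotation, certificate B^2 = 0. Because 0 is invariant under every versor sandwich, the classification follows from its sign alone.


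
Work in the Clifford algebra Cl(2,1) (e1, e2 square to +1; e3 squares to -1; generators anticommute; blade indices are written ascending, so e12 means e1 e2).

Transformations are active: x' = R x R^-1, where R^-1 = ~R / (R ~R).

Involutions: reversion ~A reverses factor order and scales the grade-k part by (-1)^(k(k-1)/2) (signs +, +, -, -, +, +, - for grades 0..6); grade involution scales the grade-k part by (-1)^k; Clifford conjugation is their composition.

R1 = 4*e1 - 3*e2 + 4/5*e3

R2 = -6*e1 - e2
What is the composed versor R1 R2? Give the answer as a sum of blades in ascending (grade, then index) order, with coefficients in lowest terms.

Distribute over the terms of R2 (each basis-blade product reordered to ascending indices, repeated generators contracted through their squares):
R1 (-6*e1) = -24 - 18*e12 + 24/5*e13
R1 (-e2) = 3 - 4*e12 + 4/5*e23
Summing the partial products and collecting blades:
Answer: -21 - 22*e12 + 24/5*e13 + 4/5*e23


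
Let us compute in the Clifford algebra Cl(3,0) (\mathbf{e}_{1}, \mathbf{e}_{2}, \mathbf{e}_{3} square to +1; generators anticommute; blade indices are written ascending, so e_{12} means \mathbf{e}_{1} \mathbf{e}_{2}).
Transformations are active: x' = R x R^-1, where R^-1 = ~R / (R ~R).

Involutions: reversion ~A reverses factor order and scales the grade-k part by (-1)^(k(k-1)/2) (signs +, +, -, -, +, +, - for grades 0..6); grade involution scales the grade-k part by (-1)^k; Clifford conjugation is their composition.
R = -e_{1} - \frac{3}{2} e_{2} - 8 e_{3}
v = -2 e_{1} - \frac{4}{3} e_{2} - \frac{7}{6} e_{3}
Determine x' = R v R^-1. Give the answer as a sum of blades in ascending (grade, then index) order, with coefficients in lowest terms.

~R = -e_{1} - \frac{3}{2} e_{2} - 8 e_{3}, and R ~R = \frac{269}{4}, so R^-1 = ~R / (\frac{269}{4}).
R v = \frac{40}{3} - \frac{5}{3} e_{12} - \frac{89}{6} e_{13} - \frac{107}{12} e_{23}
Answer: \frac{1294}{807} e_{1} + \frac{596}{807} e_{2} - \frac{1079}{538} e_{3}


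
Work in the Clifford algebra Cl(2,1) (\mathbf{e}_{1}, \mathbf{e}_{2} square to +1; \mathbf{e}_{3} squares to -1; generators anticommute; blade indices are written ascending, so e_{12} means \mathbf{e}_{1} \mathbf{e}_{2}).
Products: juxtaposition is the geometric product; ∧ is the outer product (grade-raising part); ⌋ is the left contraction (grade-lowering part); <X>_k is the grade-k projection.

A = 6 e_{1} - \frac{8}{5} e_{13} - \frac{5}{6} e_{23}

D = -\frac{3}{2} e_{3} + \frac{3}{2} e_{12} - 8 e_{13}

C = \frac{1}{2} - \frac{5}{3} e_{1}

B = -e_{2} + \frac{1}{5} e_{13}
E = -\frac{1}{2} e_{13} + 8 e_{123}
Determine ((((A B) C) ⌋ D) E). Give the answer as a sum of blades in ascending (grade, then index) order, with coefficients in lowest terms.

step 1: -\frac{8}{25} + \frac{11}{30} e_{3} - \frac{35}{6} e_{12} - \frac{8}{5} e_{123}
step 2: -\frac{4}{25} + \frac{8}{15} e_{1} - \frac{175}{18} e_{2} + \frac{11}{60} e_{3} - \frac{35}{12} e_{12} + \frac{11}{18} e_{13} + \frac{8}{3} e_{23} - \frac{4}{5} e_{123}
step 3: -\frac{43}{180} + \frac{787}{60} e_{1} + \frac{4}{5} e_{2} - \frac{302}{75} e_{3} - \frac{6}{25} e_{12} + \frac{32}{25} e_{13}
step 4: -\frac{16}{25} + \frac{151}{75} e_{1} - \frac{256}{25} e_{2} - \frac{2783}{600} e_{3} + \frac{2416}{75} e_{12} - \frac{2261}{360} e_{13} + \frac{7861}{75} e_{23} - \frac{68}{45} e_{123}
Answer: -\frac{16}{25} + \frac{151}{75} e_{1} - \frac{256}{25} e_{2} - \frac{2783}{600} e_{3} + \frac{2416}{75} e_{12} - \frac{2261}{360} e_{13} + \frac{7861}{75} e_{23} - \frac{68}{45} e_{123}


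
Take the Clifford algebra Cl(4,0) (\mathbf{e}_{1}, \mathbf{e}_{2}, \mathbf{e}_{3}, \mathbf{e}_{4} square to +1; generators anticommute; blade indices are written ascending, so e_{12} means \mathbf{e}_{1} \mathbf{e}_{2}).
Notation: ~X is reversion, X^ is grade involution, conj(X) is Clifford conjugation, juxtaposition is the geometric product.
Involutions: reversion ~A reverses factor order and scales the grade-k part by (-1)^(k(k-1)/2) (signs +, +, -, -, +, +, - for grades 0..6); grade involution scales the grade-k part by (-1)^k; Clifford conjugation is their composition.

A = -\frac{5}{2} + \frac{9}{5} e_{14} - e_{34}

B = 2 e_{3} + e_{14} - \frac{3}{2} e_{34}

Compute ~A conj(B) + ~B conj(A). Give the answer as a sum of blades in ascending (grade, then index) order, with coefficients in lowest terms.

first term: -\frac{33}{10} + 5 e_{3} + 2 e_{4} + \frac{17}{10} e_{13} + \frac{5}{2} e_{14} - \frac{15}{4} e_{34} - \frac{18}{5} e_{134}
second term: -\frac{33}{10} - 5 e_{3} + 2 e_{4} - \frac{17}{10} e_{13} + \frac{5}{2} e_{14} - \frac{15}{4} e_{34} + \frac{18}{5} e_{134}
Answer: -\frac{33}{5} + 4 e_{4} + 5 e_{14} - \frac{15}{2} e_{34}


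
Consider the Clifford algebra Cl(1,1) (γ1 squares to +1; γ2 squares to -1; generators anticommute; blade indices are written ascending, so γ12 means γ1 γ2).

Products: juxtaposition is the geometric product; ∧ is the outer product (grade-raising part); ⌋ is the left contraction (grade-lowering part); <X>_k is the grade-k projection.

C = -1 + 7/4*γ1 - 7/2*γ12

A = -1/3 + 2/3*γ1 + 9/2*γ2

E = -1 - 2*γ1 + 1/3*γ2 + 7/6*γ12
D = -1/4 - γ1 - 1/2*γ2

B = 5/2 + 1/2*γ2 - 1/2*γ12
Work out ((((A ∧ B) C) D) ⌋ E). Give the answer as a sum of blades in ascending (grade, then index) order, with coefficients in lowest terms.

step 1: -5/6 + 5/3*γ1 + 133/12*γ2 + 1/2*γ12
step 2: 2 - 503/12*γ1 - 427/24*γ2 - 815/48*γ12
step 3: 1561/48 - 1/96*γ1 - 433/32*γ2 + 1423/192*γ12
step 4: -22283/1152 - 5173/64*γ1 + 693/64*γ2 + 10927/288*γ12
Answer: -22283/1152 - 5173/64*γ1 + 693/64*γ2 + 10927/288*γ12


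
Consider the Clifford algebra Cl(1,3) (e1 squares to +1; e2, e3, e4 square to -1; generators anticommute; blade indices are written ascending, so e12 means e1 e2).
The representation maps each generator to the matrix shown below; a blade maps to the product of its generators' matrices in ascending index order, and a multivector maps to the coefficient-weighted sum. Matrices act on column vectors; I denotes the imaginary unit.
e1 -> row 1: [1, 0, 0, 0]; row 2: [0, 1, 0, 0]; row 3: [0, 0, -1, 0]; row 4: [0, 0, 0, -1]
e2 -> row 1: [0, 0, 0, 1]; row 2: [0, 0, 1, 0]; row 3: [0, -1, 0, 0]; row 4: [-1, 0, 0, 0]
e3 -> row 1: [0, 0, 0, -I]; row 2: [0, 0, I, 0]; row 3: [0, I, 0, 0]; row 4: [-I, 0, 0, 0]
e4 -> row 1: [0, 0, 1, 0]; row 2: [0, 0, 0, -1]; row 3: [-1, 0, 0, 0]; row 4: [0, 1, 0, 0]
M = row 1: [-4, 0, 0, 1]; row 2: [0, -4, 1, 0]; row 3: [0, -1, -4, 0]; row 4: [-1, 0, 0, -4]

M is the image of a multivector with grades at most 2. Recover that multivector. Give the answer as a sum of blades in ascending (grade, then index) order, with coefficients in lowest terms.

Method: the blade images are trace-orthogonal — tr(rho(e_A) rho(e_B)^-1) = 4 if A = B and 0 otherwise — and rho(e_A)^-1 = (e_A)^2 * rho(e_A) with (e_A)^2 = +1 or -1, so the coefficient of e_A in the preimage is (e_A)^2 * tr(M rho(e_A))/4.
Nonzero projections over blades of grade <= 2: 1: (1)^2 = +1, tr(M 1) = -16, coefficient -4; e2: (e2)^2 = -1, tr(M rho(e2)) = -4, coefficient 1. Every other blade of grade <= 2 projects to 0.
Answer: -4 + e2


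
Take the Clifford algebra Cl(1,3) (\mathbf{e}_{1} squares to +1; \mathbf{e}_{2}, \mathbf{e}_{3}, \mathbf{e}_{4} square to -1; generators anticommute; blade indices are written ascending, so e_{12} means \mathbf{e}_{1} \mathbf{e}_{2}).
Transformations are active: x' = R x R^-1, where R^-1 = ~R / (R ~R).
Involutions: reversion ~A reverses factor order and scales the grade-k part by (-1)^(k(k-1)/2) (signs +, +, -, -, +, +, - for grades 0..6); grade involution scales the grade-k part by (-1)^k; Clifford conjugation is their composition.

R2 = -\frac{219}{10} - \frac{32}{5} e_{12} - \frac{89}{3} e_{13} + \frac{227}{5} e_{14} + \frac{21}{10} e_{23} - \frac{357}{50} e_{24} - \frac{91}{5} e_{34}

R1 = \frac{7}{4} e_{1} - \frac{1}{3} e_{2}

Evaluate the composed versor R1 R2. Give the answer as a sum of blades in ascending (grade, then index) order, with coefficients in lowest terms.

Distribute over the terms of R1 (each basis-blade product reordered to ascending indices, repeated generators contracted through their squares):
(\frac{7}{4} e_{1}) R2 = -\frac{1533}{40} e_{1} - \frac{56}{5} e_{2} - \frac{623}{12} e_{3} + \frac{1589}{20} e_{4} + \frac{147}{40} e_{123} - \frac{2499}{200} e_{124} - \frac{637}{20} e_{134}
(-\frac{1}{3} e_{2}) R2 = \frac{32}{15} e_{1} + \frac{73}{10} e_{2} + \frac{7}{10} e_{3} - \frac{119}{50} e_{4} - \frac{89}{9} e_{123} + \frac{227}{15} e_{124} + \frac{91}{15} e_{234}
Summing the partial products and collecting blades:
Answer: -\frac{4343}{120} e_{1} - \frac{39}{10} e_{2} - \frac{3073}{60} e_{3} + \frac{7707}{100} e_{4} - \frac{2237}{360} e_{123} + \frac{1583}{600} e_{124} - \frac{637}{20} e_{134} + \frac{91}{15} e_{234}


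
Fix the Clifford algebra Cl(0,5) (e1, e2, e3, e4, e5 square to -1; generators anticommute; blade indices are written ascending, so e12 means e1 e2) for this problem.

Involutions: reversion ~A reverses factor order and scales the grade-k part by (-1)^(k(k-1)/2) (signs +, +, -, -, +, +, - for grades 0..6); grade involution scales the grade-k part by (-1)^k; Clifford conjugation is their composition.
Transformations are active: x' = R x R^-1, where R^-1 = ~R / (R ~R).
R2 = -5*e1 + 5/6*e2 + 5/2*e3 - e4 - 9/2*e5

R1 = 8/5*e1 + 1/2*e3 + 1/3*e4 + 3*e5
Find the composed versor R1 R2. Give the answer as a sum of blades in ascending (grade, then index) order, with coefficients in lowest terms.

Distribute over the terms of R1 (each basis-blade product reordered to ascending indices, repeated generators contracted through their squares):
(8/5*e1) R2 = 8 + 4/3*e12 + 4*e13 - 8/5*e14 - 36/5*e15
(1/2*e3) R2 = -5/4 + 5/2*e13 - 5/12*e23 - 1/2*e34 - 9/4*e35
(1/3*e4) R2 = 1/3 + 5/3*e14 - 5/18*e24 - 5/6*e34 - 3/2*e45
(3*e5) R2 = 27/2 + 15*e15 - 5/2*e25 - 15/2*e35 + 3*e45
Summing the partial products and collecting blades:
Answer: 247/12 + 4/3*e12 + 13/2*e13 + 1/15*e14 + 39/5*e15 - 5/12*e23 - 5/18*e24 - 5/2*e25 - 4/3*e34 - 39/4*e35 + 3/2*e45


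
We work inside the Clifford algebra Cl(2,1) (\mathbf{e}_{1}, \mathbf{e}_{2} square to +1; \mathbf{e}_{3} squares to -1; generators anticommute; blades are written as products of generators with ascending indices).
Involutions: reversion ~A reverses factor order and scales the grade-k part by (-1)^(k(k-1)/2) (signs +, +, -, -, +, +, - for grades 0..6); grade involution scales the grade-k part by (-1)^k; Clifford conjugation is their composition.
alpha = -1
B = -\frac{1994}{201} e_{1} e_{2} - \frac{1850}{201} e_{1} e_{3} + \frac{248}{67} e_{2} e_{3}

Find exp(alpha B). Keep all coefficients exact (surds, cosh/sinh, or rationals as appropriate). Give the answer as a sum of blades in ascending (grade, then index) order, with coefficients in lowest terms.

B^2 term by term: the squares give (-\frac{1994}{201})^2*(e_{1} e_{2})^2 + (-\frac{1850}{201})^2*(e_{1} e_{3})^2 + (\frac{248}{67})^2*(e_{2} e_{3})^2 = \frac{3976036}{40401}*(-1) + \frac{3422500}{40401}*(+1) + \frac{61504}{4489}*(+1) = 0 (each basis 2-blade squares to minus the product of its generators' squares); cross terms between blades sharing an index anticommute and cancel. So B^2 = 0.
B^2 = 0, and the exponential is exactly linear here: exp(alpha B) = 1 + alpha B (parabolic case).
Answer: 1 + \frac{1994}{201} e_{1} e_{2} + \frac{1850}{201} e_{1} e_{3} - \frac{248}{67} e_{2} e_{3}


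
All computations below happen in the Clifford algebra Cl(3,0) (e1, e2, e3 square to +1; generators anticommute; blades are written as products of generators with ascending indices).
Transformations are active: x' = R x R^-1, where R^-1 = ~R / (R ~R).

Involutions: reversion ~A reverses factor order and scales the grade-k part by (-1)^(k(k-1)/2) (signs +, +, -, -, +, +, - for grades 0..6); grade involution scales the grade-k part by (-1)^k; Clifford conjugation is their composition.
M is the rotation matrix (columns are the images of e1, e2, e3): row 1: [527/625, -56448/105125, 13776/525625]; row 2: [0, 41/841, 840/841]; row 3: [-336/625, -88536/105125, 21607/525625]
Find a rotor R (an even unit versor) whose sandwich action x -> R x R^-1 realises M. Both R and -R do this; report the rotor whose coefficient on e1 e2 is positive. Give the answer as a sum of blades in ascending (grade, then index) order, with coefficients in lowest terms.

Method: write R = a + b12*e1 e2 + b13*e1 e3 + b23*e2 e3 with a^2 + b12^2 + b13^2 + b23^2 = 1 (so R^-1 = ~R). Expanding the columns R e_j ~R gives tr M = 4a^2 - 1 and, from the antisymmetric part, M21 - M12 = -4a*b12, M13 - M31 = 4a*b13, M32 - M23 = -4a*b23.
Here tr M = 490439/525625, so a^2 = (1 + tr M)/4 = 254016/525625 and a = ±504/725. Taking a = 504/725: M21 - M12 = 56448/105125, M13 - M31 = 296352/525625, M32 - M23 = -193536/105125, giving b12 = -28/145, b13 = 147/725, b23 = 96/145, i.e. R = 504/725 - 28/145*e1 e2 + 147/725*e1 e3 + 96/145*e2 e3.
Its e1 e2 coefficient is negative, so report the other preimage -R.
Answer: -504/725 + 28/145*e1 e2 - 147/725*e1 e3 - 96/145*e2 e3. Key observation: the double cover Spin(3) -> SO(3) sends R and -R to the same matrix (trace 490439/525625 here), so the stated sign of the e1 e2 coefficient is what selects one sheet.


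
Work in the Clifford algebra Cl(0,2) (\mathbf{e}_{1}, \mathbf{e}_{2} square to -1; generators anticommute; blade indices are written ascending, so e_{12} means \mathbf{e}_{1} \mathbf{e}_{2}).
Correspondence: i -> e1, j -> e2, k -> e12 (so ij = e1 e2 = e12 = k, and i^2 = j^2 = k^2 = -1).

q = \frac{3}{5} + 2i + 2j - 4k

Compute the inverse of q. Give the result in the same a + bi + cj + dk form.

In blades: q = \frac{3}{5} + 2 e_{1} + 2 e_{2} - 4 e_{12}.
With qbar = \frac{3}{5} - 2 e_{1} - 2 e_{2} + 4 e_{12} (scalar fixed, mapped units negated), q qbar = \frac{609}{25} (the sum of squared coefficients), so q^-1 = qbar / (\frac{609}{25}) = \frac{5}{203} - \frac{50}{609} e_{1} - \frac{50}{609} e_{2} + \frac{100}{609} e_{12}; translating back:
Answer: \frac{5}{203} - \frac{50}{609}i - \frac{50}{609}j + \frac{100}{609}k


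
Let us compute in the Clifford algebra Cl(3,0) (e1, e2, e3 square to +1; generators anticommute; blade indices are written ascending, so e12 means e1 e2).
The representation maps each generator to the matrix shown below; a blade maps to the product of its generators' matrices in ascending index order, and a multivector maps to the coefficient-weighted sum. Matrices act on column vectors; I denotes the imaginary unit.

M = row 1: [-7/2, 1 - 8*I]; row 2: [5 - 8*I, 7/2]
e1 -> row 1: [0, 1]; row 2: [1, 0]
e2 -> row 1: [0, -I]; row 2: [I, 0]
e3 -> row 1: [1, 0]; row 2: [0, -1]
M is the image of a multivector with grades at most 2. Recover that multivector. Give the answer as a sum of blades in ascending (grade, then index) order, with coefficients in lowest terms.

Method: 1, rho(e1), rho(e2), rho(e3) form a trace-orthogonal basis of the 2x2 complex matrices (tr(X Y) = 2 if X = Y, else 0), so M = m0*1 + m1*rho(e1) + m2*rho(e2) + m3*rho(e3) with m0 = tr(M)/2 = 0, m1 = tr(M rho(e1))/2 = 3 - 8*I, m2 = tr(M rho(e2))/2 = -2*I, m3 = tr(M rho(e3))/2 = -7/2.
Multiplying table entries, the bivector images are rho(e12) = I*rho(e3), rho(e13) = -I*rho(e2), rho(e23) = I*rho(e1); with real blade coefficients the real parts of m0..m3 are the coefficients of 1, e1, e2, e3 and the imaginary parts give the bivectors (e23: Im m1, e13: -Im m2, e12: Im m3).
Answer: 3*e1 - 7/2*e3 + 2*e13 - 8*e23


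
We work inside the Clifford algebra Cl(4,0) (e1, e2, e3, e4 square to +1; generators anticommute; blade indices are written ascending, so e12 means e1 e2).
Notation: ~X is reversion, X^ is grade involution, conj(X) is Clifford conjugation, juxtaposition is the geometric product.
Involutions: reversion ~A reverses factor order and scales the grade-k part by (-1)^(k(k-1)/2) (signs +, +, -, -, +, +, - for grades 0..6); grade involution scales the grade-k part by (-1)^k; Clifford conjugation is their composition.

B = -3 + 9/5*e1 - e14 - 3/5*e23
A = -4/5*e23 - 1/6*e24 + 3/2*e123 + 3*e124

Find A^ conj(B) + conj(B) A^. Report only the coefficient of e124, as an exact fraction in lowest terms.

first term: 12/25 + 9/10*e1 - 3*e2 - 1/6*e12 + 51/10*e23 + 59/10*e24 - 1/10*e34 + 297/50*e123 + 93/10*e124 - 9/5*e134 - 3/2*e234 - 4/5*e1234
second term: 12/25 + 9/10*e1 - 3*e2 + 1/6*e12 + 51/10*e23 + 59/10*e24 + 1/10*e34 + 297/50*e123 + 93/10*e124 + 9/5*e134 + 3/2*e234 - 4/5*e1234
Answer: 93/5


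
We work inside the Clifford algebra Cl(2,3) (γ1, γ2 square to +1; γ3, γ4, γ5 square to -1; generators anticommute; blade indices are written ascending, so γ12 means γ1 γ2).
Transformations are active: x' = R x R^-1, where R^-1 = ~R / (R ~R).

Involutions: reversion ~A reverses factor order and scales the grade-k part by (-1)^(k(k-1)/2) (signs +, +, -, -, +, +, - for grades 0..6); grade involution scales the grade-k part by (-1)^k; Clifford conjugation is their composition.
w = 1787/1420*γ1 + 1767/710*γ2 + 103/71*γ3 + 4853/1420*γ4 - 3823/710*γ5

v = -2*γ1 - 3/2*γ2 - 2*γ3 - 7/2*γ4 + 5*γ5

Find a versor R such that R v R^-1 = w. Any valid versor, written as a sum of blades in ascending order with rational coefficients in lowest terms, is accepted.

Key observation: q(v) = q(w) = -35 (sandwiches preserve the norm), so R = v + w = -1053/1420*γ1 + 351/355*γ2 - 39/71*γ3 - 117/1420*γ4 - 273/710*γ5 works whenever it is invertible — the component of v along it is kept and (v - w)/2 reverses, sending v to w.
Answer: -1053/1420*γ1 + 351/355*γ2 - 39/71*γ3 - 117/1420*γ4 - 273/710*γ5


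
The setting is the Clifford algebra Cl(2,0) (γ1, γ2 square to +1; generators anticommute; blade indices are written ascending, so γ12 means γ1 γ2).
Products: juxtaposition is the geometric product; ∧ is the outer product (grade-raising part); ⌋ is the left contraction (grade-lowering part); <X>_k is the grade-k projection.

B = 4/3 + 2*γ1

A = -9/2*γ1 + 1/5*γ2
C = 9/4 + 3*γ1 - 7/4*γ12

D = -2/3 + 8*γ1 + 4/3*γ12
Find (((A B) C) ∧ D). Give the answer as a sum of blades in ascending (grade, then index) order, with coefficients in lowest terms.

step 1: -9 - 6*γ1 + 4/15*γ2 - 2/5*γ12
step 2: -779/20 - 1201/30*γ1 + 123/10*γ2 + 281/20*γ12
step 3: 779/30 - 12821/45*γ1 - 41/5*γ2 - 1597/10*γ12
Answer: 779/30 - 12821/45*γ1 - 41/5*γ2 - 1597/10*γ12


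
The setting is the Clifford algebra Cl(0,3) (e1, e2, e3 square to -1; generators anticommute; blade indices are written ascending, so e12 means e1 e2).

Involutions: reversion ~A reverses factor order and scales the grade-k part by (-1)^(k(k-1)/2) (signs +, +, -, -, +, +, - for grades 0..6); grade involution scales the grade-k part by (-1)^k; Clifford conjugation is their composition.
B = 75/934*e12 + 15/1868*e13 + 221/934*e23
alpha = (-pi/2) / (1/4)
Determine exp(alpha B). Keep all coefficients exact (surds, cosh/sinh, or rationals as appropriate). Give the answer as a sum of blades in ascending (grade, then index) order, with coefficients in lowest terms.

B^2 term by term: the squares give (75/934)^2*(e12)^2 + (15/1868)^2*(e13)^2 + (221/934)^2*(e23)^2 = 5625/872356*(-1) + 225/3489424*(-1) + 48841/872356*(-1) = -1/16 (each basis 2-blade squares to minus the product of its generators' squares); cross terms between blades sharing an index anticommute and cancel. So B^2 = -1/16.
B^2 = -1/16 — since the square is negative, the closed form is circular: l = 1/4, alpha*l = -pi/2, so exp(alpha B) = cos(-pi/2) + (sin(-pi/2)/(1/4))*B = 0 + (-4)*B.
Answer: -150/467*e12 - 15/467*e13 - 442/467*e23


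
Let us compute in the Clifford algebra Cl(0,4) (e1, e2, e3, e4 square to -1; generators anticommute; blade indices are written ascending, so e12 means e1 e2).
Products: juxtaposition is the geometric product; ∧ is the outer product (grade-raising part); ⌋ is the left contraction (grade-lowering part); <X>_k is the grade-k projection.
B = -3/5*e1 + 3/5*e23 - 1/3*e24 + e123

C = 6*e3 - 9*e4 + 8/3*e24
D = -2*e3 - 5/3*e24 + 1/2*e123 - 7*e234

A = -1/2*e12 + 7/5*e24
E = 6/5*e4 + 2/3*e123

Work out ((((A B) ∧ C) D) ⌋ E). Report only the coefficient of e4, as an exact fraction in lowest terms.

step 1: 7/15 + 3/10*e2 + 1/2*e3 + 3/10*e13 - 1/6*e14 - 21/25*e34 - 21/25*e124 - 7/5*e134
step 2: 14/5*e3 - 21/5*e4 + 9/5*e23 - 131/90*e24 - 9/2*e34 - 17/10*e134 - 4/3*e234 + 106/25*e1234
step 3: 3377/270 - 1529/50*e1 - 209/10*e2 + 1117/90*e3 + 487/25*e4 - 133/10*e12 - 106/15*e13 + 41/15*e14 - 369/10*e23 - 193/12*e24 - 57/5*e34 - 17/6*e123 - 1073/100*e124 + 131/180*e134 + 79/45*e234 + 21/10*e1234
step 4: -28423/1125 + 123/5*e1 - 212/45*e2 + 133/15*e3 + 3377/225*e4 - 1117/135*e12 - 209/15*e13 + 1529/75*e23 + 3377/405*e123
Answer: 3377/225


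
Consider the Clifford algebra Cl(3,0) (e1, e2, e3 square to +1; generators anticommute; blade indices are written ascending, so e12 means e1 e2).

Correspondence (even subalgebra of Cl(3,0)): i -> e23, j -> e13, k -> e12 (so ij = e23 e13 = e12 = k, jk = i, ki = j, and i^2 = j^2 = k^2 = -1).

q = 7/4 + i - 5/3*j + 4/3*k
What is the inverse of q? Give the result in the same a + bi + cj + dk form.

In blades: q = 7/4 + 4/3*e12 - 5/3*e13 + e23.
With qbar = 7/4 - 4/3*e12 + 5/3*e13 - e23 (scalar fixed, mapped units negated), q qbar = 1241/144 (the sum of squared coefficients), so q^-1 = qbar / (1241/144) = 252/1241 - 192/1241*e12 + 240/1241*e13 - 144/1241*e23; translating back:
Answer: 252/1241 - 144/1241*i + 240/1241*j - 192/1241*k


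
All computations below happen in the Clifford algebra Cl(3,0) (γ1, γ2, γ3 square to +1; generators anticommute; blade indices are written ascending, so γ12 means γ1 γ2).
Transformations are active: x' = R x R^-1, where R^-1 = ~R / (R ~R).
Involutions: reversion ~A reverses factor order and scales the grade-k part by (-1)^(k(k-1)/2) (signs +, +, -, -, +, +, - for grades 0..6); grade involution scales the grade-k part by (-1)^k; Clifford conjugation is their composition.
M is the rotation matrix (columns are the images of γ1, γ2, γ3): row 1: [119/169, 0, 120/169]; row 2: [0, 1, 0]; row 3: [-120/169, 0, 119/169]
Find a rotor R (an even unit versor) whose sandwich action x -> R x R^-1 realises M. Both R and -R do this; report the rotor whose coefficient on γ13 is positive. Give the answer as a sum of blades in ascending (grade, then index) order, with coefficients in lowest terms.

Method: write R = a + b12*γ12 + b13*γ13 + b23*γ23 with a^2 + b12^2 + b13^2 + b23^2 = 1 (so R^-1 = ~R). Expanding the columns R e_j ~R gives tr M = 4a^2 - 1 and, from the antisymmetric part, M21 - M12 = -4a*b12, M13 - M31 = 4a*b13, M32 - M23 = -4a*b23.
Here tr M = 407/169, so a^2 = (1 + tr M)/4 = 144/169 and a = ±12/13. Taking a = 12/13: M21 - M12 = 0, M13 - M31 = 240/169, M32 - M23 = 0, giving b12 = 0, b13 = 5/13, b23 = 0, i.e. R = 12/13 + 5/13*γ13.
Its γ13 coefficient is already positive.
Answer: 12/13 + 5/13*γ13. Sheet selection: the two-to-one cover makes ±R indistinguishable at the matrix level (trace 407/169), so uniqueness comes from the required sign on γ13.


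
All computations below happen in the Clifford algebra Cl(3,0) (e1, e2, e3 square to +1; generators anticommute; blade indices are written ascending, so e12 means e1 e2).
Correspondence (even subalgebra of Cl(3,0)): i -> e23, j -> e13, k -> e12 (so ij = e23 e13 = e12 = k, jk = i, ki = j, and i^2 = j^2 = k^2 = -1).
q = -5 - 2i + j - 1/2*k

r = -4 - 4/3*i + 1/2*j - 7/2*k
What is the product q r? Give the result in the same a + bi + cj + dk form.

In blades: q = -5 - 1/2*e12 + e13 - 2*e23, r = -4 - 7/2*e12 + 1/2*e13 - 4/3*e23.
Distribute q over r term by term (generator squares from the signature, products reordered to ascending indices): (-5)*r = 20 + 35/2*e12 - 5/2*e13 + 20/3*e23; (-1/2*e12)*r = -7/4 + 2*e12 + 2/3*e13 + 1/4*e23; (e13)*r = -1/2 + 4/3*e12 - 4*e13 - 7/2*e23; (-2*e23)*r = -8/3 - e12 - 7*e13 + 8*e23.
Sum: 181/12 + 119/6*e12 - 77/6*e13 + 137/12*e23; translating back through the correspondence:
Answer: 181/12 + 137/12*i - 77/6*j + 119/6*k


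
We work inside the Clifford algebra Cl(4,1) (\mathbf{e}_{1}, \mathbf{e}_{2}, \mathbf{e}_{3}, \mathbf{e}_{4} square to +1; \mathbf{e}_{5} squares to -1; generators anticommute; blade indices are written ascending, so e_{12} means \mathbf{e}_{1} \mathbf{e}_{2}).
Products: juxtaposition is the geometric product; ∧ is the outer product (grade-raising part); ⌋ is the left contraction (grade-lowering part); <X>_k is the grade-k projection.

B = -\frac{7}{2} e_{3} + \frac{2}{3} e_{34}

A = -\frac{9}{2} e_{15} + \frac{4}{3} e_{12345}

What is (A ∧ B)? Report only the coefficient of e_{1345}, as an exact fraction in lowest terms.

step 1: -\frac{63}{4} e_{135} - 3 e_{1345}
Answer: -3


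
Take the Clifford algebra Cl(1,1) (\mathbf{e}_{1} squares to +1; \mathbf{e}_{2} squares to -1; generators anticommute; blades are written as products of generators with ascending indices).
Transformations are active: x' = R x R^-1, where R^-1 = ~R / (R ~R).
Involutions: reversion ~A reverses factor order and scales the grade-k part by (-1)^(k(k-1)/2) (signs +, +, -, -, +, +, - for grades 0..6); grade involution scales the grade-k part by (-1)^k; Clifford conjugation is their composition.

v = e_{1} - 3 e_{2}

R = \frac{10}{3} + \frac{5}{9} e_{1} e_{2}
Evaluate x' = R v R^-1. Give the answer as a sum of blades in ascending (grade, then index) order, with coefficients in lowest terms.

~R = \frac{10}{3} - \frac{5}{9} e_{1} e_{2}, and R ~R = \frac{875}{81}, so R^-1 = ~R / (\frac{875}{81}).
R v = 5 e_{1} - \frac{95}{9} e_{2}
Answer: \frac{73}{35} e_{1} - \frac{123}{35} e_{2}


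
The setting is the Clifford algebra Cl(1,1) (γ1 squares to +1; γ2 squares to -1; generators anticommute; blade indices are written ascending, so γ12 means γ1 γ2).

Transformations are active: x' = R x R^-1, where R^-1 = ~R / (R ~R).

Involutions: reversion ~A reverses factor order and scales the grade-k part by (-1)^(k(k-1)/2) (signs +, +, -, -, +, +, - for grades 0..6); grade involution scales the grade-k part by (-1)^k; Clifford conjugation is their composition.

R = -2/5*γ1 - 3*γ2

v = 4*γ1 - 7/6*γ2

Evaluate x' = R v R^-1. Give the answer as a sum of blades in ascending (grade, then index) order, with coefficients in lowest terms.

~R = -2/5*γ1 - 3*γ2, and R ~R = -221/25, so R^-1 = ~R / (-221/25).
R v = -51/10 + 187/15*γ12
Answer: -58/13*γ1 - 179/78*γ2


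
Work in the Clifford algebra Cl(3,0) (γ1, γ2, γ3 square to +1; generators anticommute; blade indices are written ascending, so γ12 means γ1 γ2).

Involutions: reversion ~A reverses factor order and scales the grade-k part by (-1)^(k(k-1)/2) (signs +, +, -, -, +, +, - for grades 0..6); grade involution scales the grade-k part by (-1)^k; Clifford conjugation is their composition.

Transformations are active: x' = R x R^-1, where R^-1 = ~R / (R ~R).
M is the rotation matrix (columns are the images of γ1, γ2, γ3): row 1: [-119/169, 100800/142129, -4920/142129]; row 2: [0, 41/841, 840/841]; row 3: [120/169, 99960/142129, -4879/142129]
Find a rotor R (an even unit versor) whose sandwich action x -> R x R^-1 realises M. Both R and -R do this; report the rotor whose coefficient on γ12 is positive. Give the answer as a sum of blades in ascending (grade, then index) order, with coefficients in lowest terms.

Method: write R = a + b12*γ12 + b13*γ13 + b23*γ23 with a^2 + b12^2 + b13^2 + b23^2 = 1 (so R^-1 = ~R). Expanding the columns R e_j ~R gives tr M = 4a^2 - 1 and, from the antisymmetric part, M21 - M12 = -4a*b12, M13 - M31 = 4a*b13, M32 - M23 = -4a*b23.
Here tr M = -98029/142129, so a^2 = (1 + tr M)/4 = 11025/142129 and a = ±105/377. Taking a = 105/377: M21 - M12 = -100800/142129, M13 - M31 = -105840/142129, M32 - M23 = -42000/142129, giving b12 = 240/377, b13 = -252/377, b23 = 100/377, i.e. R = 105/377 + 240/377*γ12 - 252/377*γ13 + 100/377*γ23.
Its γ12 coefficient is already positive.
Answer: 105/377 + 240/377*γ12 - 252/377*γ13 + 100/377*γ23. Sheet selection: the two-to-one cover makes ±R indistinguishable at the matrix level (trace -98029/142129), so uniqueness comes from the required sign on γ12.


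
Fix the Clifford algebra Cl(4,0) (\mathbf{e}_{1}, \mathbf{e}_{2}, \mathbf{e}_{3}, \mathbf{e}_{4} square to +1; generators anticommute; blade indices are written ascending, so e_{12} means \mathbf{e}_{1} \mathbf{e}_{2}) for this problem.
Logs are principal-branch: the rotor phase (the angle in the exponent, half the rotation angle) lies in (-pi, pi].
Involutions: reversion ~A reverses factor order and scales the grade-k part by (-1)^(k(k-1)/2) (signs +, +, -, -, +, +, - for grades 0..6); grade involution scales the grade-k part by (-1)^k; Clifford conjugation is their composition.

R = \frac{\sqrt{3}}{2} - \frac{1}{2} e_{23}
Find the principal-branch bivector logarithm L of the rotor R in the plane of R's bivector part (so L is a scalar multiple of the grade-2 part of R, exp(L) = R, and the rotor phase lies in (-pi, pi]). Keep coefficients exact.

The scalar part of R is \frac{\sqrt{3}}{2}, which pins the rotor phase on the principal branch; dividing the bivector part by the sine of that phase recovers the unit plane, and L is the phase times that plane.
Concretely: cos(phase) = \frac{\sqrt{3}}{2} gives phase = ±\frac{\pi}{6}, and since phase/sin(phase) is even the sign is immaterial: L = (phase/sin(phase)) * <R>_2 = (\frac{\pi}{3}) * <R>_2.
Answer: - \frac{\pi}{6} e_{23}
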